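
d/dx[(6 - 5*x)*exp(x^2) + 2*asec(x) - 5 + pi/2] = (-10*x^4*sqrt(1 - 1/x^2)*exp(x^2) + 12*x^3*sqrt(1 - 1/x^2)*exp(x^2) - 5*x^2*sqrt(1 - 1/x^2)*exp(x^2) + 2)/(x^2*sqrt(1 - 1/x^2))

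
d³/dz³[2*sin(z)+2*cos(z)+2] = 2*sin(z) - 2*cos(z)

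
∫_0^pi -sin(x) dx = -2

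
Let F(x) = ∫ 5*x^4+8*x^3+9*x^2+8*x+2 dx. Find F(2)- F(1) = 96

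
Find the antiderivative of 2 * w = w^2 + C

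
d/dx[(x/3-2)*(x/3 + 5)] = 2*x/9 + 1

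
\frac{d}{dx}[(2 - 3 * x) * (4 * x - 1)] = 11 - 24*x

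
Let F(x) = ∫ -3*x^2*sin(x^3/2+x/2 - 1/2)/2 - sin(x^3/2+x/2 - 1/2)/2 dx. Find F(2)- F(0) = -cos(1/2) + cos(9/2)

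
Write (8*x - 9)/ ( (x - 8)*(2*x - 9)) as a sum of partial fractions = -54/(7*(2*x - 9)) + 55/(7*(x - 8))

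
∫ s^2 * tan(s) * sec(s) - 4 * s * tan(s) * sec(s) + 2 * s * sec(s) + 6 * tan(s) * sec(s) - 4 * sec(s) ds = ((s - 2)^2 + 2)*sec(s) + C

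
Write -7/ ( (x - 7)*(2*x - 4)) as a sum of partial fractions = 7/(10*(x - 2)) - 7/(10*(x - 7))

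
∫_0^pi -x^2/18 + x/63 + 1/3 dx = -pi^3/54 + pi^2/126 + pi/3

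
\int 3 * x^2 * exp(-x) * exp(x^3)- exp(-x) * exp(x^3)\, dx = exp(x*(x^2 - 1)) + C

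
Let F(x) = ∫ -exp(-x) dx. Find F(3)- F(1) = -exp(-1) + exp(-3)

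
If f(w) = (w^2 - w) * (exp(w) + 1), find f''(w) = w^2*exp(w) + 3*w*exp(w) + 2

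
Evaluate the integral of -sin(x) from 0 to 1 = -1 + cos(1)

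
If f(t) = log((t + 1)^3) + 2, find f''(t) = -3/(t^2 + 2*t + 1)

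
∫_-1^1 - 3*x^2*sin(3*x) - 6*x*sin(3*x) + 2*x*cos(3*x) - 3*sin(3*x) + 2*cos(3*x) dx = 4*cos(3)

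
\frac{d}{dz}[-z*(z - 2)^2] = -3*z^2 + 8*z - 4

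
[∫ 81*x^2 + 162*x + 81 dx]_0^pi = -27 + (3 + 3*pi)^3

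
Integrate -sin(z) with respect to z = cos(z) + C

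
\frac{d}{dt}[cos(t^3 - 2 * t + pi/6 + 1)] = (2 - 3*t^2)*sin(t^3 - 2*t + pi/6 + 1)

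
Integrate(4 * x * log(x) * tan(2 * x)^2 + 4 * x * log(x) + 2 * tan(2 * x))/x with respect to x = 2*log(x)*tan(2*x) + C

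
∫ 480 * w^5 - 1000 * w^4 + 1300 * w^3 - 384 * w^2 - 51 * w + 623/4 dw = 80*w^6 - 200*w^5 + 325*w^4 - 128*w^3 - 51*w^2/2 + 623*w/4 + C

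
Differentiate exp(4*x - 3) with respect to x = 4*exp(4*x - 3)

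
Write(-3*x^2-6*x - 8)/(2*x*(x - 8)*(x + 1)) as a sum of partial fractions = -5/(18*(x + 1)) - 31/(18*(x - 8)) + 1/(2*x)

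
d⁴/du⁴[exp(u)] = exp(u)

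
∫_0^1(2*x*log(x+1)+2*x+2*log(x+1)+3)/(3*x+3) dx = 5*log(2)/3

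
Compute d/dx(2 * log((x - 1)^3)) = 6/(x - 1)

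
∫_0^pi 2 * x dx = pi^2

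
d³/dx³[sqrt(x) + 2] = 3/(8*x^(5/2))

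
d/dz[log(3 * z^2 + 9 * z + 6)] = (2*z + 3)/(z^2 + 3*z + 2)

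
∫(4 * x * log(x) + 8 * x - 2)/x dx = 2*(2*x - 1)*(log(x) + 1) + C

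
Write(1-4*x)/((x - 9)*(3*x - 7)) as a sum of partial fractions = 5/(4*(3*x - 7)) - 7/(4*(x - 9))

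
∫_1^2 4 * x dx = 6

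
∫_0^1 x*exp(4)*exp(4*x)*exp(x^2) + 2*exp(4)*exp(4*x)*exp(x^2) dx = -exp(4)/2 + exp(9)/2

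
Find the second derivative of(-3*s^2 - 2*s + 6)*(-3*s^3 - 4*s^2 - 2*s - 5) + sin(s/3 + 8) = 180*s^3 + 216*s^2 - 24*s - sin(s/3 + 8)/9 - 10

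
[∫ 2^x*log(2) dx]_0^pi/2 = -1 + 2^(pi/2)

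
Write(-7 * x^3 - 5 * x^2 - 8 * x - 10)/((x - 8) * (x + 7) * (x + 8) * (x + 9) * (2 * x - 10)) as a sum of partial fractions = 5/(x + 9) - 1659/(208*(x + 8)) + 367/(120*(x + 7)) + 25/(312*(x - 5)) - 13/(80*(x - 8))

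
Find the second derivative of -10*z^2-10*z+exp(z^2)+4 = 4*z^2*exp(z^2) + 2*exp(z^2) - 20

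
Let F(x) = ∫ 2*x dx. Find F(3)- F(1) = 8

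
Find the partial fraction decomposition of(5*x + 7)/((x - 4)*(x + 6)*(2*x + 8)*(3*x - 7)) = -252/(2375*(3*x - 7)) + 23/(1000*(x + 6)) - 13/(608*(x + 4)) + 27/(800*(x - 4))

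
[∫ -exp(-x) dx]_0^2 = -1 + exp(-2)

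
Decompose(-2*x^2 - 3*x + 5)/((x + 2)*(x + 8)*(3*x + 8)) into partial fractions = 11/(32*(3*x + 8)) - 33/(32*(x + 8)) + 1/(4*(x + 2))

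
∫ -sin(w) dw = cos(w) + C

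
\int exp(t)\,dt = exp(t) + C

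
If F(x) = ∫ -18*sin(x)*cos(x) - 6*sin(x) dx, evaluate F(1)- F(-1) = 0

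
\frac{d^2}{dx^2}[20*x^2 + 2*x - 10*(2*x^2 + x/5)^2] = -480*x^2 - 48*x + 196/5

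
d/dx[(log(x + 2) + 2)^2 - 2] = (2*log(x + 2) + 4)/(x + 2)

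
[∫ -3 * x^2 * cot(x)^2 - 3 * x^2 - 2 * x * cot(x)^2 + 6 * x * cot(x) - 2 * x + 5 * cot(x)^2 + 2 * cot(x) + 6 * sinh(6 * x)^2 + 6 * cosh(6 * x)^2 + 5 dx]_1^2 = -sinh(12)/2 + 11*cot(2) + sinh(12)*cosh(12)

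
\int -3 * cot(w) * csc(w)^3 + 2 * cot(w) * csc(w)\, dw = (csc(w)^2 - 2)*csc(w) + C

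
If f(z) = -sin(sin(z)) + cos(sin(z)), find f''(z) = sqrt(2)*(sin(z)*sin(sin(z) + pi/4) - cos(z)^2*cos(sin(z) + pi/4))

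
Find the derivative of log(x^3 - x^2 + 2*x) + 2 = (3*x^2 - 2*x + 2)/(x^3 - x^2 + 2*x)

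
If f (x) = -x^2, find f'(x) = -2*x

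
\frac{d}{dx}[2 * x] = 2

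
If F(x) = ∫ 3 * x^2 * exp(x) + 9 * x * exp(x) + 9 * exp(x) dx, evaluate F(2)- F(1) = -12*E + 24*exp(2)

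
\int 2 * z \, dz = z^2 + C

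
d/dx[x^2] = 2*x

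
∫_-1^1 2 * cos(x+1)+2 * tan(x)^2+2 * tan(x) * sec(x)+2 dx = 2*sin(2) + 4*tan(1)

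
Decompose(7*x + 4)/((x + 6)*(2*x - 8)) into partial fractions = 19/(10*(x + 6)) + 8/(5*(x - 4))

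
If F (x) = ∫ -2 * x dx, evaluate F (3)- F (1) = -8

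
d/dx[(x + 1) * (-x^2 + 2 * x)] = -3*x^2 + 2*x + 2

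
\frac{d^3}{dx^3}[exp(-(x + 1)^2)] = (-8*x^3 - 24*x^2 - 12*x + 4)*exp(-x^2 - 2*x - 1)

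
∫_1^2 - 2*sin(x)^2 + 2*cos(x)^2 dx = -sin(2) + sin(4)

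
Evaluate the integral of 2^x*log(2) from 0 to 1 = 1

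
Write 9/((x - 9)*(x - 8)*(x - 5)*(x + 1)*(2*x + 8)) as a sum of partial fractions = 1/(936*(x + 4)) - 1/(360*(x + 1)) + 1/(144*(x - 5)) - 1/(72*(x - 8)) + 9/(1040*(x - 9))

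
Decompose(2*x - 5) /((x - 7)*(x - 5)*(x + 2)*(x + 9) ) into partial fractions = 23/(1568*(x + 9)) - 1/(49*(x + 2)) - 5/(196*(x - 5)) + 1/(32*(x - 7))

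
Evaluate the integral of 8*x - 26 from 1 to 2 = -14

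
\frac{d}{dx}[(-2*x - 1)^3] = -24*x^2 - 24*x - 6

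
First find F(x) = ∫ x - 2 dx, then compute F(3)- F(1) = 0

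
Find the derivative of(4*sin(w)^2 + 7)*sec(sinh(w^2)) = 8*w*sin(w)^2*tan(sinh(w^2))*cosh(w^2)*sec(sinh(w^2)) + 14*w*tan(sinh(w^2))*cosh(w^2)*sec(sinh(w^2)) + 4*sin(2*w)/cos(sinh(w^2))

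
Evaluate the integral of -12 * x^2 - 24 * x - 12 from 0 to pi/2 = 4 - 4*(1 + pi/2)^3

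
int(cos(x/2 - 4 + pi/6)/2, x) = sin(x/2 - 4 + pi/6) + C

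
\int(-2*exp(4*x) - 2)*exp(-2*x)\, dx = -2*sinh(2*x) + C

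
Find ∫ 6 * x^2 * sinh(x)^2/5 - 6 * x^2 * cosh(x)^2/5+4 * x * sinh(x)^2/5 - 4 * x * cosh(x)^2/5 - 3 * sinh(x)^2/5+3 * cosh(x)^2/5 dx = -2*x^3/5 - 2*x^2/5 + 3*x/5 + C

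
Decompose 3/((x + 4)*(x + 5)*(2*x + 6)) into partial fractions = 3/(4*(x + 5)) - 3/(2*(x + 4)) + 3/(4*(x + 3))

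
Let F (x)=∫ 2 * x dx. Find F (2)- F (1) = 3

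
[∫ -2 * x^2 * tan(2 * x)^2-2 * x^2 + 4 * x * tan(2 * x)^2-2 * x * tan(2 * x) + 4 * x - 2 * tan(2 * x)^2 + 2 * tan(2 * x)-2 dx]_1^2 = -tan(4)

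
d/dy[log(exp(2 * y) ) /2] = 1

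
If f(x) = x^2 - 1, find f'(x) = 2*x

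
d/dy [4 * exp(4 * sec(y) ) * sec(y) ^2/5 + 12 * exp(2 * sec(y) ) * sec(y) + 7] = 4*(2*exp(2/cos(y))/(5*cos(y)) + 4*exp(2/cos(y))/(5*cos(y)^2) + 3 + 6/cos(y))*exp(2/cos(y))*sin(y)/cos(y)^2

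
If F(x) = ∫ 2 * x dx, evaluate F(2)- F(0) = 4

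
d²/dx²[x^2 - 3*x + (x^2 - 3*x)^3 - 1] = 30*x^4 - 180*x^3 + 324*x^2 - 162*x + 2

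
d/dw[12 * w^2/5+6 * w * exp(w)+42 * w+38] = 6*w*exp(w) + 24*w/5 + 6*exp(w) + 42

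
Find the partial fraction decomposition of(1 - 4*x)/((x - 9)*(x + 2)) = -9/(11*(x + 2)) - 35/(11*(x - 9))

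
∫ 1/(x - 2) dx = log(12 - 6*x) + C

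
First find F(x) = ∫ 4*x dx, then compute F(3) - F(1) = 16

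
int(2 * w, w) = w^2 + C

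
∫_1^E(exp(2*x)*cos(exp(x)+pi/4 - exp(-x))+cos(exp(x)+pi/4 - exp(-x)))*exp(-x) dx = sin(-exp(-E) + pi/4 + exp(E)) - sin(-exp(-1) + pi/4 + E)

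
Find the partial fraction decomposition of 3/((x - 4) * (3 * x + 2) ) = -9/(14*(3*x + 2)) + 3/(14*(x - 4))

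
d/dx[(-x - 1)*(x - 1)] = -2*x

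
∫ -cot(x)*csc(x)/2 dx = csc(x)/2 + C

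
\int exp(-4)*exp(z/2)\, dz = 2*exp(z/2 - 4) + C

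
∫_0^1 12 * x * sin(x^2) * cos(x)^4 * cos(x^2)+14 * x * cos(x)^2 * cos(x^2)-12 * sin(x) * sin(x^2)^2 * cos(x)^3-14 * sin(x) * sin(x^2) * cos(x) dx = (3*sin(1)*cos(1)^2 + 7)*sin(1)*cos(1)^2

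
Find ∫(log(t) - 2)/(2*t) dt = (log(t) - 4)*log(t)/4 + C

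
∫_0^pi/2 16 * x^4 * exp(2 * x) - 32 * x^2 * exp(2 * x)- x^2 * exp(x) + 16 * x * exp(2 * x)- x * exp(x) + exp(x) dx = pi*(4 - 2*pi)*exp(pi/2)/8 + pi^2*(4 - 2*pi)^2*exp(pi)/8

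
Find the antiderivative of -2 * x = -x^2 + C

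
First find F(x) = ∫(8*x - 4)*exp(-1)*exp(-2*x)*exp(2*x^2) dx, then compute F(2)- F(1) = -2*exp(-1) + 2*exp(3)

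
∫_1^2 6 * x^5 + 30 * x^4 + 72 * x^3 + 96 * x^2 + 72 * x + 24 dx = 875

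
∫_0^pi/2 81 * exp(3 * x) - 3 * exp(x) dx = -24 - 3*exp(pi/2) + 27*exp(3*pi/2)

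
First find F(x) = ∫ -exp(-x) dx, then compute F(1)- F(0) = -1 + exp(-1)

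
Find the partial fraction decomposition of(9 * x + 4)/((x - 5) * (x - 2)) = -22/(3*(x - 2)) + 49/(3*(x - 5))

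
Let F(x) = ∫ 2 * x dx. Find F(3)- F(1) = 8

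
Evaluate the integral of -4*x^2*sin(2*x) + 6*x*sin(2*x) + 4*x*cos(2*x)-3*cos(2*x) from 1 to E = cos(2) + (-3*E + 2*exp(2))*cos(2*E)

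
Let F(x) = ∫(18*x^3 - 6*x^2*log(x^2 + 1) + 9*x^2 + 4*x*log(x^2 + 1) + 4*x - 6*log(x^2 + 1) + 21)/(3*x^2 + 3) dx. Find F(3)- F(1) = -(-7 + log(2))^2/3 - 2 - log(2)/3 + log(10)/3 + (-13 + log(10))^2/3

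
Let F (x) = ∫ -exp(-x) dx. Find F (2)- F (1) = -exp(-1) + exp(-2)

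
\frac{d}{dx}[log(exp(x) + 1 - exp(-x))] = (exp(2*x) + 1)/(exp(2*x) + exp(x) - 1)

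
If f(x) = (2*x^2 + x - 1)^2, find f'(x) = 16*x^3 + 12*x^2 - 6*x - 2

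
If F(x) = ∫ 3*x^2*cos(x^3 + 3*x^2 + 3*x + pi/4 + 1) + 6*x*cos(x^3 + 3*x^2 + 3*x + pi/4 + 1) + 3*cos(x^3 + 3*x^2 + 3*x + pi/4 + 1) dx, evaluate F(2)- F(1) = -sin(pi/4 + 8) + sin(pi/4 + 27)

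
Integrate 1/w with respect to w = log(2*w) + C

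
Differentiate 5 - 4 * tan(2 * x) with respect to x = -8/cos(2*x)^2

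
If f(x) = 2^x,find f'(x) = 2^x*log(2)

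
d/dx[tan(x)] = cos(x)^(-2)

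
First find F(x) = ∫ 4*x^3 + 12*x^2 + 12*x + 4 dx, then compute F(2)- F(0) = 80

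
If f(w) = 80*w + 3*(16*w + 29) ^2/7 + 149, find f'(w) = 1536*w/7 + 3344/7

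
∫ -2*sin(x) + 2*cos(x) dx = 2*sqrt(2)*sin(x + pi/4) + C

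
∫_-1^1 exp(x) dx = E - exp(-1)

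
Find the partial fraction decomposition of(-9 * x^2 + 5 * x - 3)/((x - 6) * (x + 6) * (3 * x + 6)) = -119/(48*(x + 6)) + 49/(96*(x + 2)) - 33/(32*(x - 6))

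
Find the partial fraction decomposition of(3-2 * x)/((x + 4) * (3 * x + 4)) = 17/(8*(3*x + 4)) - 11/(8*(x + 4))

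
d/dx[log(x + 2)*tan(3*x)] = (6*x*log(x + 2) + 12*log(x + 2) + sin(6*x))/((x + 2)*(cos(6*x) + 1))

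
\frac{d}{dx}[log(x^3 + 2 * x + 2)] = (3*x^2 + 2)/(x^3 + 2*x + 2)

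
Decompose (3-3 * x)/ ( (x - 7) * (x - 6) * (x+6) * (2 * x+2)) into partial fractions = -7/(520*(x + 6)) + 3/(280*(x + 1)) + 5/(56*(x - 6)) - 9/(104*(x - 7))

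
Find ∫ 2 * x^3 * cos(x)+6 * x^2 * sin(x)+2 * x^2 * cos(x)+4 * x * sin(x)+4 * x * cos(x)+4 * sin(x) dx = 2*x*(x^2 + x + 2)*sin(x) + C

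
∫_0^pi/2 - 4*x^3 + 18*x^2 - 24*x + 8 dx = -pi*(-2 + pi/2)^3/2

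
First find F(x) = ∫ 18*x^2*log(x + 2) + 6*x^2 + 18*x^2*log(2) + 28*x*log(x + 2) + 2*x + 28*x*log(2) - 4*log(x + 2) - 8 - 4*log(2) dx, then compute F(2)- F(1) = 80*log(8)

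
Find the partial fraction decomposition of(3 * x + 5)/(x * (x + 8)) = 19/(8*(x + 8)) + 5/(8*x)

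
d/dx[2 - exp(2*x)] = -2*exp(2*x)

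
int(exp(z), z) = exp(z) + C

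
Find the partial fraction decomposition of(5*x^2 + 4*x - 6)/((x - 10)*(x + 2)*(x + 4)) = 29/(14*(x + 4)) - 1/(4*(x + 2)) + 89/(28*(x - 10))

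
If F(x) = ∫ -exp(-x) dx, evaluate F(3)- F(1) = -exp(-1) + exp(-3)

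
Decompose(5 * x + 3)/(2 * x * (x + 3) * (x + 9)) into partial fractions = -7/(18*(x + 9)) + 1/(3*(x + 3)) + 1/(18*x)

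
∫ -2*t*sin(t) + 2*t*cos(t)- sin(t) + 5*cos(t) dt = sqrt(2)*(2*t + 3)*sin(t + pi/4) + C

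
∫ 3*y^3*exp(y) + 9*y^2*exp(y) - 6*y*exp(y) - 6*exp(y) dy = 3*y*(y^2 - 2)*exp(y) + C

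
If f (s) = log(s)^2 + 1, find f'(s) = 2*log(s)/s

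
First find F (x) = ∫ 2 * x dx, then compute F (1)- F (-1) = 0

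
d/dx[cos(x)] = -sin(x)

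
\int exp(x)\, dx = exp(x) + C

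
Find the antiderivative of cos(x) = sin(x) + C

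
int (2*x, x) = x^2 + C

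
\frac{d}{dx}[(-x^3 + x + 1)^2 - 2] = 6*x^5 - 8*x^3 - 6*x^2 + 2*x + 2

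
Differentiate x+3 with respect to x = 1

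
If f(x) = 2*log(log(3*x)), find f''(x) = (-2*log(x) - 2*log(3) - 2)/(x^2*log(x)^2 + 2*x^2*log(3)*log(x) + x^2*log(3)^2)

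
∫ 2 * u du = u^2 + C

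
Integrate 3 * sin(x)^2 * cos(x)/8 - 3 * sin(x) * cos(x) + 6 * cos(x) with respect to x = (sin(x) - 4)^3/8 + C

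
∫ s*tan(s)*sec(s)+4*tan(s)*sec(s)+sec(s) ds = (s + 4)*sec(s) + C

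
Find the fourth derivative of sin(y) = sin(y)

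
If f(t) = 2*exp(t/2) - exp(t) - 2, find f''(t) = exp(t/2)/2 - exp(t)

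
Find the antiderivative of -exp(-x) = exp(-x) + C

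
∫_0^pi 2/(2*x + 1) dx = log(1 + 2*pi)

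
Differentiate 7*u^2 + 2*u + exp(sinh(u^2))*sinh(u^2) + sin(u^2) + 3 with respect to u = u*exp(sinh(u^2))*sinh(2*u^2) + 2*u*exp(sinh(u^2))*cosh(u^2) + 2*u*cos(u^2) + 14*u + 2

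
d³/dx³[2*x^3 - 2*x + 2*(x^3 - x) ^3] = 1008*x^6 - 1260*x^4 + 360*x^2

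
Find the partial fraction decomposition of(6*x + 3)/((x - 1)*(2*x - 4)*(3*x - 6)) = 3/(2*(x - 1)) - 3/(2*(x - 2)) + 5/(2*(x - 2)^2)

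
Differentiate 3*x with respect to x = 3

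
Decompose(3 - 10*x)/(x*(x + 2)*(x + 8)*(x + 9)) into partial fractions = -31/(21*(x + 9)) + 83/(48*(x + 8)) - 23/(84*(x + 2)) + 1/(48*x)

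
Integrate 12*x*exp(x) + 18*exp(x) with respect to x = (12*x + 6)*exp(x) + C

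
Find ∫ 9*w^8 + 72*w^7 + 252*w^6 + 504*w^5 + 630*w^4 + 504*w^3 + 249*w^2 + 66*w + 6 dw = w^9 + 9*w^8 + 36*w^7 + 84*w^6 + 126*w^5 + 126*w^4 + 83*w^3 + 33*w^2 + 6*w + C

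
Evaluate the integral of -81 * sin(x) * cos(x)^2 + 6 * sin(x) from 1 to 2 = -27*cos(1)^3 + 27*cos(2)^3 - 6*cos(2) + 6*cos(1)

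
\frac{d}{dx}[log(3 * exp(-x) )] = -1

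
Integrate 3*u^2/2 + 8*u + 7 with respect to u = u^3/2 + 4*u^2 + 7*u + C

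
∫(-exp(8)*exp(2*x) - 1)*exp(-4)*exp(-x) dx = -2*sinh(x + 4) + C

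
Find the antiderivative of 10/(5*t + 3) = 2*log(5*t + 3) + C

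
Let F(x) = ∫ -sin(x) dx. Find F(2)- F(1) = -cos(1) + cos(2)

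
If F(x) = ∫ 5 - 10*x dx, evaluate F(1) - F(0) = 0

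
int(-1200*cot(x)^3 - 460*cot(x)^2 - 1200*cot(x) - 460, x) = 20*(30*cot(x) + 23)*cot(x) + C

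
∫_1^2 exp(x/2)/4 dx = -exp(1/2)/2 + E/2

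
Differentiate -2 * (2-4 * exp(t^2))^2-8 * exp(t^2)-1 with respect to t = -128*t*exp(2*t^2) + 48*t*exp(t^2)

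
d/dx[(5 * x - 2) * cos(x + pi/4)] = -5*x*sin(x + pi/4) + 2*sin(x + pi/4) + 5*cos(x + pi/4)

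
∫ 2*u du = u^2 + C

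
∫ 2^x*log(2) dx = 2^x + C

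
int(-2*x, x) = -x^2 + C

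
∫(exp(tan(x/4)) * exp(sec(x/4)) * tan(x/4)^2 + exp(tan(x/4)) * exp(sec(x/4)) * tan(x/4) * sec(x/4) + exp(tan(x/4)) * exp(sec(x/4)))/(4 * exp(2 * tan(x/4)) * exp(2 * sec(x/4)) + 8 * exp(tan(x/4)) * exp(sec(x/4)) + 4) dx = exp(tan(x/4) + sec(x/4))/(exp(tan(x/4) + sec(x/4)) + 1) + C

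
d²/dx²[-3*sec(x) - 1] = 3/cos(x) - 6/cos(x)^3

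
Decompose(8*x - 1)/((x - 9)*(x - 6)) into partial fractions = -47/(3*(x - 6)) + 71/(3*(x - 9))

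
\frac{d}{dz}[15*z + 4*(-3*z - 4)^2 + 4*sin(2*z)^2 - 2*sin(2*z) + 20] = 72*z + 8*sin(4*z) - 4*cos(2*z) + 111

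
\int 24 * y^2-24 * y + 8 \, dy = 8*y^3 - 12*y^2 + 8*y + C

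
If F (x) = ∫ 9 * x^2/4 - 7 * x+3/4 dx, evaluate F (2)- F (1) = -9/2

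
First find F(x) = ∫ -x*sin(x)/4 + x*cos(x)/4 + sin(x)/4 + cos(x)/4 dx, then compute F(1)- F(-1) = cos(1)/2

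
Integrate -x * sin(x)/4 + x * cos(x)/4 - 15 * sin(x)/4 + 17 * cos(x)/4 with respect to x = sqrt(2)*(x + 16)*sin(x + pi/4)/4 + C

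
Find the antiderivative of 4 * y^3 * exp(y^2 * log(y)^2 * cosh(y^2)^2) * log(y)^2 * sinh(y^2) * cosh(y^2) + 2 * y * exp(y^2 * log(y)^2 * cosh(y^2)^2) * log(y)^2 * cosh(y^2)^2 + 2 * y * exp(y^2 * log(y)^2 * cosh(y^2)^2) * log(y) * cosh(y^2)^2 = exp(y^2*log(y)^2*cosh(y^2)^2) + C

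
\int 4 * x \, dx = 2*x^2 + C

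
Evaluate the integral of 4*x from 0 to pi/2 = pi^2/2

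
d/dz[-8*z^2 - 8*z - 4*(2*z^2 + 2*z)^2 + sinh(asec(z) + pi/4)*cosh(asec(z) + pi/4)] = -(64*z^5*sqrt(1 - 1/z^2) + 96*z^4*sqrt(1 - 1/z^2) + 48*z^3*sqrt(1 - 1/z^2) + 8*z^2*sqrt(1 - 1/z^2) - cosh(2*asec(z) + pi/2))/(z^2*sqrt(1 - 1/z^2))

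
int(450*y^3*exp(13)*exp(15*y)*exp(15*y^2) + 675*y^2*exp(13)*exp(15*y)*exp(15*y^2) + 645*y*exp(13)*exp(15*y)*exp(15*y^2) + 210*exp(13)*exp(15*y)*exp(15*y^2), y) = (15*y^2 + 15*y + 13)*exp(15*y^2 + 15*y + 13) + C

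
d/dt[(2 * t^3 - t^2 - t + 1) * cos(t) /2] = -t^3*sin(t) + t^2*sin(t)/2 + 3*t^2*cos(t) + t*sin(t)/2 - t*cos(t) - sin(t)/2 - cos(t)/2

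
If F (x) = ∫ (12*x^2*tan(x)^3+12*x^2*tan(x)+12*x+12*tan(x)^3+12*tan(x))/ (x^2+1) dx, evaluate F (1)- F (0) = 6*log(2) + 6*tan(1)^2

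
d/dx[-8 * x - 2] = -8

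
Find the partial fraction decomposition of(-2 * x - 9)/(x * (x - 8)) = -25/(8*(x - 8)) + 9/(8*x)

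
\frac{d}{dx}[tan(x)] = cos(x)^(-2)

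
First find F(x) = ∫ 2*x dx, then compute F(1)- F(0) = 1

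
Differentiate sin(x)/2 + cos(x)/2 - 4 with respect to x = -sin(x)/2 + cos(x)/2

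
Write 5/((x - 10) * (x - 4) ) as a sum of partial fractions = -5/(6*(x - 4)) + 5/(6*(x - 10))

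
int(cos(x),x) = sin(x) + C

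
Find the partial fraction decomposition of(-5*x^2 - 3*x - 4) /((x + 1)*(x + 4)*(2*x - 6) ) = -12/(7*(x + 4)) + 1/(4*(x + 1)) - 29/(28*(x - 3))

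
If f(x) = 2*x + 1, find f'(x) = 2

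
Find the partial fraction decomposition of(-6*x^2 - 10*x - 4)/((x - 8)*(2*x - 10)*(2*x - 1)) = -7/(45*(2*x - 1)) + 34/(9*(x - 5)) - 26/(5*(x - 8))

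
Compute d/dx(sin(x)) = cos(x)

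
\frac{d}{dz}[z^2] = 2*z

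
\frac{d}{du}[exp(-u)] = -exp(-u)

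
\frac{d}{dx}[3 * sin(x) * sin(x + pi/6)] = 3*sin(2*x + pi/6)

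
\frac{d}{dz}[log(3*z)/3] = 1/(3*z)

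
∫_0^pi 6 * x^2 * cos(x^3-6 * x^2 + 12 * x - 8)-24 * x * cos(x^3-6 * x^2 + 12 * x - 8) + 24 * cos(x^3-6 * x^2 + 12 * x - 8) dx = 2*sin(8) + 2*sin((-2 + pi)^3)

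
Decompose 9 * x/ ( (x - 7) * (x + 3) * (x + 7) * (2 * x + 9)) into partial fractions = -108/(115*(2*x + 9)) + 9/(40*(x + 7)) + 9/(40*(x + 3)) + 9/(460*(x - 7))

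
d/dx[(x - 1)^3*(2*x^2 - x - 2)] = 10*x^4 - 28*x^3 + 21*x^2 + 2*x - 5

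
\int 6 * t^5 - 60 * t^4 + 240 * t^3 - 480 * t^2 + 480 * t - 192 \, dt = t^6 - 12*t^5 + 60*t^4 - 160*t^3 + 240*t^2 - 192*t + C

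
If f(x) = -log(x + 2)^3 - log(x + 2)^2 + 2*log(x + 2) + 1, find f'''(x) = (-6*log(x + 2)^2 + 14*log(x + 2) + 4)/(x^3 + 6*x^2 + 12*x + 8)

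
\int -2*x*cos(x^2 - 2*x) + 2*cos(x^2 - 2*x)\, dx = -sin(x*(x - 2)) + C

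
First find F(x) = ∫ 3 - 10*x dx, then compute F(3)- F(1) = -34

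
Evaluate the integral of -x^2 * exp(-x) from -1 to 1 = -E + 5*exp(-1)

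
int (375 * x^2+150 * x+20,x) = 125*x^3 + 75*x^2 + 20*x + C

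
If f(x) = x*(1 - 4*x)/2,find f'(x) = 1/2 - 4*x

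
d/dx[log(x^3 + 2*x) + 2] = (3*x^2 + 2)/(x^3 + 2*x)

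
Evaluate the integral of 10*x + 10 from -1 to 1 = 20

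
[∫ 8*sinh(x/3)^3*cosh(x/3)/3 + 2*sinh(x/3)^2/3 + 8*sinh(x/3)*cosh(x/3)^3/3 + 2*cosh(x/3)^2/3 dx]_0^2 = sinh(4/3) + 4*sinh(2/3)^2*cosh(2/3)^2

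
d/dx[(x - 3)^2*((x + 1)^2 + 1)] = 4*x^3 - 12*x^2 - 2*x + 6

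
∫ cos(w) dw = sin(w) + C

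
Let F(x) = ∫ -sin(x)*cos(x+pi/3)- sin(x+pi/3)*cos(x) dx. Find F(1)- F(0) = cos(pi/3 + 2)/2 - 1/4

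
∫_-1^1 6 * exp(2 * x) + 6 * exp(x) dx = -3*(exp(-1) + 2)*exp(-1) + 3*E*(2 + E)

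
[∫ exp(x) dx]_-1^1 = E - exp(-1)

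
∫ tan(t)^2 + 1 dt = tan(t) + C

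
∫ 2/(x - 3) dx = 2*log(x - 3) + C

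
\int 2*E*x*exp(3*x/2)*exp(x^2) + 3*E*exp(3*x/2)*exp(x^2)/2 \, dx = exp(x^2 + 3*x/2 + 1) + C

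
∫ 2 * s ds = s^2 + C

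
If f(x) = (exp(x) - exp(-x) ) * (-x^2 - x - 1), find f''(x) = (-x^2*exp(2*x) + x^2 - 5*x*exp(2*x) - 3*x - 5*exp(2*x) + 1)*exp(-x)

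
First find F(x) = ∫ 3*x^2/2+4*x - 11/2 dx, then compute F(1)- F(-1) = -10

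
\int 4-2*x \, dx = -x^2 + 4*x + C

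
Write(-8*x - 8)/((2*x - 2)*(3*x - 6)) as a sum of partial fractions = 8/(3*(x - 1)) - 4/(x - 2)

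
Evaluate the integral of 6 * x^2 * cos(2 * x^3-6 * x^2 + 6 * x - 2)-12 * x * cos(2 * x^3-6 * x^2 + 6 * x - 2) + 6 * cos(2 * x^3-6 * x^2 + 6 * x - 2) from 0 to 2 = 2*sin(2)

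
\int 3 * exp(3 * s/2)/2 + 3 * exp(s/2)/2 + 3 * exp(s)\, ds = (exp(s/2) + 1)^3 + C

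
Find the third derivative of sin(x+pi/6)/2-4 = -cos(x + pi/6)/2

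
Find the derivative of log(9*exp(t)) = 1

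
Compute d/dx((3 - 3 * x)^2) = 18*x - 18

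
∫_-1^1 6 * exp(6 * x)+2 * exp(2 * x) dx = -exp(-2) - exp(-6) + exp(2) + exp(6)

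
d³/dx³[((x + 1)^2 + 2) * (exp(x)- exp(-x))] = (x^2*exp(2*x) + x^2 + 8*x*exp(2*x) - 4*x + 15*exp(2*x) + 3)*exp(-x)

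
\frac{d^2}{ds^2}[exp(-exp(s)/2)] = (exp(2*s) - 2*exp(s))*exp(-exp(s)/2)/4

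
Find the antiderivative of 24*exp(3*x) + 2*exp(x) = (8*exp(2*x) + 2)*exp(x) + C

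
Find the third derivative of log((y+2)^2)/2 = 2/(y^3 + 6*y^2 + 12*y + 8)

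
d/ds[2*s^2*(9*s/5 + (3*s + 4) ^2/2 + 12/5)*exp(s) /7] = 9*s^4*exp(s)/7 + 318*s^3*exp(s)/35 + 74*s^2*exp(s)/5 + 208*s*exp(s)/35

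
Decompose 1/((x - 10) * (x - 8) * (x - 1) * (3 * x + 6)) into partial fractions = -1/(1080*(x + 2)) + 1/(567*(x - 1)) - 1/(420*(x - 8)) + 1/(648*(x - 10))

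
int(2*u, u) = u^2 + C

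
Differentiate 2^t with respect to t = 2^t*log(2)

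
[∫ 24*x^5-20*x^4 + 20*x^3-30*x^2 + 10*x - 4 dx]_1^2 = 144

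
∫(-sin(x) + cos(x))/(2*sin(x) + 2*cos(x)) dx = log(sin(x + pi/4))/2 + C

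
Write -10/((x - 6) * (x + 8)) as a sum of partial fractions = 5/(7*(x + 8)) - 5/(7*(x - 6))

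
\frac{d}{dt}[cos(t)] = -sin(t)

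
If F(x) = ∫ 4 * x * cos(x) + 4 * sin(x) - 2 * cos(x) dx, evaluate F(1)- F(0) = 2*sin(1)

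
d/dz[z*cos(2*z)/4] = -z*sin(2*z)/2 + cos(2*z)/4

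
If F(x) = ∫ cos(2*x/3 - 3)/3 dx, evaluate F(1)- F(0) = -sin(7/3)/2 + sin(3)/2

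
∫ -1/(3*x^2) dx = 1/(3*x) + C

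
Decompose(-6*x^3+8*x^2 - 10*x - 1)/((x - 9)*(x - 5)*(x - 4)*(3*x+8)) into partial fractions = -5301/(16100*(3*x + 8)) - 297/(100*(x - 4)) + 601/(92*(x - 5)) - 3817/(700*(x - 9))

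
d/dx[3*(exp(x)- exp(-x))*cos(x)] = 3*sqrt(2)*(exp(2*x)*cos(x + pi/4) + sin(x + pi/4))*exp(-x)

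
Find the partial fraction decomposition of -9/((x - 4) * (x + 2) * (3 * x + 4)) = 81/(32*(3*x + 4)) - 3/(4*(x + 2)) - 3/(32*(x - 4))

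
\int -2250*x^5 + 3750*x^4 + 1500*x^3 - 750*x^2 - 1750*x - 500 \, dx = -375*x^6 + 750*x^5 + 375*x^4 - 250*x^3 - 875*x^2 - 500*x + C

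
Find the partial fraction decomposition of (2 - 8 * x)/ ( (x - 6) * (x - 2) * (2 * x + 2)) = 5/(21*(x + 1)) + 7/(12*(x - 2)) - 23/(28*(x - 6))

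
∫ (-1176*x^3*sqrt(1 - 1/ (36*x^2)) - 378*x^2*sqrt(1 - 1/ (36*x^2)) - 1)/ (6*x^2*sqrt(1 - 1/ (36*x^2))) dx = -98*x^2 - 63*x + acsc(6*x) + C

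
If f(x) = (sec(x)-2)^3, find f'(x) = 3*(2*cos(x) - 1)^2*sin(x)/cos(x)^4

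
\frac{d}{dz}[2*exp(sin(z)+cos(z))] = 2*sqrt(2)*exp(sin(z))*exp(cos(z))*cos(z + pi/4)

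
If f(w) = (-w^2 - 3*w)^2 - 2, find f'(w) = 4*w^3 + 18*w^2 + 18*w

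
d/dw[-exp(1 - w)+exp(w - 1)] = (exp(2*w - 2) + 1)*exp(1 - w)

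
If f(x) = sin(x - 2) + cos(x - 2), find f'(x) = -sin(x - 2) + cos(x - 2)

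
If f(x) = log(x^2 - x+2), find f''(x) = (-2*x^2 + 2*x + 3)/(x^4 - 2*x^3 + 5*x^2 - 4*x + 4)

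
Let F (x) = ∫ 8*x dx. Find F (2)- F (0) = 16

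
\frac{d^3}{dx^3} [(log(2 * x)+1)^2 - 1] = (4*log(x) - 2 + 4*log(2))/x^3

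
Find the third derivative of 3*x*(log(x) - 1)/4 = -3/(4*x^2)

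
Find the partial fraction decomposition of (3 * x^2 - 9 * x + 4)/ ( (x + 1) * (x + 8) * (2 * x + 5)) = -181/(33*(2*x + 5)) + 268/(77*(x + 8)) + 16/(21*(x + 1))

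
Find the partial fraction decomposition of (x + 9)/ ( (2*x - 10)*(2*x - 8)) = -13/(4*(x - 4)) + 7/(2*(x - 5))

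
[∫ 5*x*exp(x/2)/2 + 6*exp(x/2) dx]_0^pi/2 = -2 + (2 + 5*pi/2)*exp(pi/4)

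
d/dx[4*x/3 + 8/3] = 4/3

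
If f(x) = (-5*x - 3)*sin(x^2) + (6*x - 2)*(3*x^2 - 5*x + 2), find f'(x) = -10*x^2*cos(x^2) + 54*x^2 - 6*x*cos(x^2) - 72*x - 5*sin(x^2) + 22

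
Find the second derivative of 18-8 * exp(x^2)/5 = -32*x^2*exp(x^2)/5 - 16*exp(x^2)/5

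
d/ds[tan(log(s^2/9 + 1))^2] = 4*s*sin(log(s^2/9 + 1))/((s^2 + 9)*cos(log(s^2/9 + 1))^3)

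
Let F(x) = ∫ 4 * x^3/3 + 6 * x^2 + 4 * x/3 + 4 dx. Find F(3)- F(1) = 92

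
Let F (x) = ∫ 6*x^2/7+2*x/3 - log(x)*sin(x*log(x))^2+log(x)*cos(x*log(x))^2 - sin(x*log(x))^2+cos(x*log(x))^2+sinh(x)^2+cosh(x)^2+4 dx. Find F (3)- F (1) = -sinh(2)/2 + sin(6*log(3))/2 + 380/21 + sinh(6)/2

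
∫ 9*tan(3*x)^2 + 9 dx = 3*tan(3*x) + C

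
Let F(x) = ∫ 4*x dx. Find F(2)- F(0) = 8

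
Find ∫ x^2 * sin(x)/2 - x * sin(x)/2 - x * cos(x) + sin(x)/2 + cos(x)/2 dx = (-x^2 + x - 1)*cos(x)/2 + C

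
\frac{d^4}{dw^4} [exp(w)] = exp(w)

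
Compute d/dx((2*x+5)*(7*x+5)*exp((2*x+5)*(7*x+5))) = 392*x^3*exp(14*x^2 + 45*x + 25) + 1890*x^2*exp(14*x^2 + 45*x + 25) + 2753*x*exp(14*x^2 + 45*x + 25) + 1170*exp(14*x^2 + 45*x + 25)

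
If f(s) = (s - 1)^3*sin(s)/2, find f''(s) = -s^3*sin(s)/2 + 3*s^2*sin(s)/2 + 3*s^2*cos(s) + 3*s*sin(s)/2 - 6*s*cos(s) - 5*sin(s)/2 + 3*cos(s)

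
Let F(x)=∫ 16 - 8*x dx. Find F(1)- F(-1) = 32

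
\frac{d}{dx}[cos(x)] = -sin(x)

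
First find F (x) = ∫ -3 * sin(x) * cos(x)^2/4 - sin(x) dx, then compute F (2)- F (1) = -cos(1) + cos(2) - cos(1)^3/4 + cos(2)^3/4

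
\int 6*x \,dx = 3*x^2 + C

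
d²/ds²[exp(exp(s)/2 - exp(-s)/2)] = (exp(exp(s)/2 - exp(-s)/2) - 2*exp(s + exp(s)/2 - exp(-s)/2) + 2*exp(2*s + exp(s)/2 - exp(-s)/2) + 2*exp(3*s + exp(s)/2 - exp(-s)/2) + exp(4*s + exp(s)/2 - exp(-s)/2))*exp(-2*s)/4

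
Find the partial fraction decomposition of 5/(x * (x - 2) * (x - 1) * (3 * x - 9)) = 5/(6*(x - 1)) - 5/(6*(x - 2)) + 5/(18*(x - 3)) - 5/(18*x)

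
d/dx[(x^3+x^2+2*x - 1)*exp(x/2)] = x^3*exp(x/2)/2 + 7*x^2*exp(x/2)/2 + 3*x*exp(x/2) + 3*exp(x/2)/2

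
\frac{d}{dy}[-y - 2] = -1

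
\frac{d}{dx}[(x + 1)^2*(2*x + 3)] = 6*x^2 + 14*x + 8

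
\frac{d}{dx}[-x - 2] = -1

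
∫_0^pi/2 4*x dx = pi^2/2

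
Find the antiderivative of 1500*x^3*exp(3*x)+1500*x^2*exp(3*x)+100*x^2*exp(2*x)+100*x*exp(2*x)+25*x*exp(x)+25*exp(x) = 25*x*(20*x^2*exp(2*x) + 2*x*exp(x) + 1)*exp(x) + C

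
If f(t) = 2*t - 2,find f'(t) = 2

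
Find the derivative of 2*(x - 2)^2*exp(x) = 2*x^2*exp(x) - 4*x*exp(x)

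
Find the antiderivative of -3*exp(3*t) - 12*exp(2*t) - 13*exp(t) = -(exp(t) + 2)^3 - exp(t) + C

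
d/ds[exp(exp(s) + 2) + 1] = exp(s + exp(s) + 2)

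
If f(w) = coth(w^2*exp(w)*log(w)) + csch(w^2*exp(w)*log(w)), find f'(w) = -w*(w*log(w)*cosh(w^2*exp(w)*log(w)) + w*log(w) + 2*log(w)*cosh(w^2*exp(w)*log(w)) + 2*log(w) + cosh(w^2*exp(w)*log(w)) + 1)*exp(w)/sinh(w^2*exp(w)*log(w))^2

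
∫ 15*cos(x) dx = 15*sin(x) + C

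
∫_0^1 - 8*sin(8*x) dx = -1 + cos(8)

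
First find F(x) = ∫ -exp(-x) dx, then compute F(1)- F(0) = -1 + exp(-1)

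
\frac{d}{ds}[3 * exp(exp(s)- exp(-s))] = (3*exp(exp(s) - exp(-s)) + 3*exp(2*s + exp(s) - exp(-s)))*exp(-s)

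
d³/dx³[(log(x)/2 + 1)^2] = (2*log(x) + 1)/(2*x^3)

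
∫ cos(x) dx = sin(x) + C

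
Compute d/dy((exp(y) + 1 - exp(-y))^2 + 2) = (2*exp(4*y) + 2*exp(3*y) + 2*exp(y) - 2)*exp(-2*y)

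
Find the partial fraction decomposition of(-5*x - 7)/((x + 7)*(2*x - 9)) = -59/(23*(2*x - 9)) - 28/(23*(x + 7))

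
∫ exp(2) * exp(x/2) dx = 2*exp(x/2 + 2) + C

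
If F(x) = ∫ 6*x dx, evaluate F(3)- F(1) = 24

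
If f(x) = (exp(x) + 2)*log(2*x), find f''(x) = (x^2*exp(x)*log(x) + x^2*exp(x)*log(2) + 2*x*exp(x) - exp(x) - 2)/x^2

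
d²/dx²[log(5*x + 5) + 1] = -1/(x^2 + 2*x + 1)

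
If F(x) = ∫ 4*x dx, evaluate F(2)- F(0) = 8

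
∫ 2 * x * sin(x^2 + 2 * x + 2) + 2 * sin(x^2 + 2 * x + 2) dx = -cos(x^2 + 2*x + 2) + C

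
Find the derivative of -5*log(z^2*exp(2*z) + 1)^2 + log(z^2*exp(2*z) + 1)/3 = (-60*z^2*exp(2*z)*log(z^2*exp(2*z) + 1) + 2*z^2*exp(2*z) - 60*z*exp(2*z)*log(z^2*exp(2*z) + 1) + 2*z*exp(2*z))/(3*z^2*exp(2*z) + 3)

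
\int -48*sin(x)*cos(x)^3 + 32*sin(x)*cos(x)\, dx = (12*sin(x)^2 - 8)*sin(x)^2 + C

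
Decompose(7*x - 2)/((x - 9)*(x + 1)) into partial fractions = 9/(10*(x + 1)) + 61/(10*(x - 9))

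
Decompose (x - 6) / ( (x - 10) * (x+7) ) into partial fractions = 13/(17*(x + 7)) + 4/(17*(x - 10))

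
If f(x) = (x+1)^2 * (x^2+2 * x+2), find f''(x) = 12*x^2 + 24*x + 14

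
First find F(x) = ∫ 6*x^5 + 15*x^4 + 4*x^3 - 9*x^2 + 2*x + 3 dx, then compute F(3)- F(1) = 1470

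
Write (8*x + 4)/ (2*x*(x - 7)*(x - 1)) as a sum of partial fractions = -1/(x - 1) + 5/(7*(x - 7)) + 2/(7*x)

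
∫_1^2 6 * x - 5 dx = 4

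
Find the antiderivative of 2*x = x^2 + C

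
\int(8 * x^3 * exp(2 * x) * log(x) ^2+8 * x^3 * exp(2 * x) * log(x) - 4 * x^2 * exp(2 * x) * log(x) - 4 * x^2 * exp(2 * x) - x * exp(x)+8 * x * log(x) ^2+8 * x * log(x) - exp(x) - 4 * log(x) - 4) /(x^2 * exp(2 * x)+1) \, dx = 4*x^2*log(x)^2 - 4*x*log(x) + acot(x*exp(x)) + C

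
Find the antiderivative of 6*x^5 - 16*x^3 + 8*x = x^6 - 4*x^4 + 4*x^2 + C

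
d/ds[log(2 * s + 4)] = 1/(s + 2)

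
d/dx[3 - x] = -1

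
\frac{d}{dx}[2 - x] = -1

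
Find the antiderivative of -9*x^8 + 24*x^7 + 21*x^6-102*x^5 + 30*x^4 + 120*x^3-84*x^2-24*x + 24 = -x^9 + 3*x^8 + 3*x^7 - 17*x^6 + 6*x^5 + 30*x^4 - 28*x^3 - 12*x^2 + 24*x + C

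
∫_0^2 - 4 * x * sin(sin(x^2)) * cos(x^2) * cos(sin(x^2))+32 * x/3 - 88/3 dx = -115/3 + cos(sin(4))^2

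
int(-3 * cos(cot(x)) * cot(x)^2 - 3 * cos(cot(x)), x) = 3*sin(cot(x)) + C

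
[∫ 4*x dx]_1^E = -2 + 2*exp(2)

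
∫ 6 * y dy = 3*y^2 + C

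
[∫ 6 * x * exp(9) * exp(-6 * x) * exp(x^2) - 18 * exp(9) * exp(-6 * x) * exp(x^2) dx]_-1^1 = -3*exp(16) + 3*exp(4)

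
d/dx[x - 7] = 1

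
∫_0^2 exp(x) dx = -1 + exp(2)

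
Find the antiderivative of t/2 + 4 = t^2/4 + 4*t + C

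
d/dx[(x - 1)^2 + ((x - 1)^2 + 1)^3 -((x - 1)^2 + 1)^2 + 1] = 6*x^5 - 30*x^4 + 68*x^3 - 84*x^2 + 58*x - 18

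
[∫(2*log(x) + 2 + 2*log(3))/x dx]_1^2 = -(1 + log(3))^2 + (1 + log(6))^2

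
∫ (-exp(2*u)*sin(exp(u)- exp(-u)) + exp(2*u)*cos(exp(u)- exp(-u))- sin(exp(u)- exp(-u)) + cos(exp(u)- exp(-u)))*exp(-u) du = sqrt(2)*sin(2*sinh(u) + pi/4) + C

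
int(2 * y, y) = y^2 + C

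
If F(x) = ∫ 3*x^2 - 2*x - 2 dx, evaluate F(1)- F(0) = -2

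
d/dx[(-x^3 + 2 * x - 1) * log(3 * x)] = (-3*x^3*log(x) - 3*x^3*log(3) - x^3 + 2*x*log(x) + 2*x + 2*x*log(3) - 1)/x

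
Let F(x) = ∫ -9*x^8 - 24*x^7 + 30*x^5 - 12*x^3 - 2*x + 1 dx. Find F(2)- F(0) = -1010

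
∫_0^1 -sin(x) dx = -1 + cos(1)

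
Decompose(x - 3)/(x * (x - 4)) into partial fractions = 1/(4*(x - 4)) + 3/(4*x)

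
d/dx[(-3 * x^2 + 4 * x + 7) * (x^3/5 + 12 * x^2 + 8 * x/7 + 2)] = -3*x^4 - 704*x^3/5 + 4827*x^2/35 + 1156*x/7 + 16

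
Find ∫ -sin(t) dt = cos(t) + C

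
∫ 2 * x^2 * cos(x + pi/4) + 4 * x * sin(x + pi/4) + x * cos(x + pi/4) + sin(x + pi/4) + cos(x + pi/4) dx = (2*x^2 + x + 1)*sin(x + pi/4) + C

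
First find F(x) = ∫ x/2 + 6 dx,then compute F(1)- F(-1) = 12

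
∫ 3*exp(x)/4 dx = 3*exp(x)/4 + C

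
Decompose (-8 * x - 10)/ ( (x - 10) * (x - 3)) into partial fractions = 34/(7*(x - 3)) - 90/(7*(x - 10))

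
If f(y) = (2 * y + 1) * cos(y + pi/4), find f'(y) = -2*y*sin(y + pi/4) - sin(y + pi/4) + 2*cos(y + pi/4)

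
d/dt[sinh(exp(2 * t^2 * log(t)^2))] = 4*t*(log(t) + 1)*exp(2*t^2*log(t)^2)*log(t)*cosh(exp(2*t^2*log(t)^2))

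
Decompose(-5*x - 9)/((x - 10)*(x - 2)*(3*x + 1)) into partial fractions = -66/(217*(3*x + 1)) + 19/(56*(x - 2)) - 59/(248*(x - 10))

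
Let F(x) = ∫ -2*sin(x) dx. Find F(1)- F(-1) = 0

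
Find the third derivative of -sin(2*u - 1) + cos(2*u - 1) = 8*sin(2*u - 1) + 8*cos(2*u - 1)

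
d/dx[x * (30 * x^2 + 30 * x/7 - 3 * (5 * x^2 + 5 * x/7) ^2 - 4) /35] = -75*x^4/7 - 120*x^3/49 + 837*x^2/343 + 12*x/49 - 4/35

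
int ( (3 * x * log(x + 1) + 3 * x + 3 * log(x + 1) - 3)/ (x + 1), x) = 3*(x - 1)*log(x + 1) + C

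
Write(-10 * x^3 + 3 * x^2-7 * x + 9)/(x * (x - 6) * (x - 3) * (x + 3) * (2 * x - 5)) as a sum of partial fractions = -2336/(385*(2*x - 5)) + 109/(594*(x + 3)) + 85/(18*(x - 3)) - 695/(378*(x - 6)) - 1/(30*x)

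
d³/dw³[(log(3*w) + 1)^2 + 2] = (4*log(w) - 2 + 4*log(3))/w^3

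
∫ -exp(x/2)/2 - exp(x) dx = -(1 + exp(-x/2))*exp(x) + C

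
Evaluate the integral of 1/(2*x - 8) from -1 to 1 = -log(5)/2 + log(3)/2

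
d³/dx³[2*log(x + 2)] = 4/(x^3 + 6*x^2 + 12*x + 8)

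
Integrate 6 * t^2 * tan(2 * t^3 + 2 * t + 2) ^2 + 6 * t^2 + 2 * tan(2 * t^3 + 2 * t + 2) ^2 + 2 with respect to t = tan(2*t^3 + 2*t + 2) + C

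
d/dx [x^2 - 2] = 2*x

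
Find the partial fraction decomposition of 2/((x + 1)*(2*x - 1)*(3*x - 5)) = 9/(28*(3*x - 5)) - 8/(21*(2*x - 1)) + 1/(12*(x + 1))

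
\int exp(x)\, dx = exp(x) + C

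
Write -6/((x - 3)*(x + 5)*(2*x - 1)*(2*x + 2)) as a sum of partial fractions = 8/(55*(2*x - 1)) + 3/(352*(x + 5)) - 1/(16*(x + 1)) - 3/(160*(x - 3))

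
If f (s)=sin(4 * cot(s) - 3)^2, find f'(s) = 4*sin(6 - 8/tan(s)) + 4*sin(6 - 8/tan(s))/tan(s)^2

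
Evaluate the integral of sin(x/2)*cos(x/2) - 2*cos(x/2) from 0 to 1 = -4 + (-2 + sin(1/2))^2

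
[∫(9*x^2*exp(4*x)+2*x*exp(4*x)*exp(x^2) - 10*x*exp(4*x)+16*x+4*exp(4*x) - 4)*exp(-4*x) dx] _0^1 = -4*exp(-4) + 1 + E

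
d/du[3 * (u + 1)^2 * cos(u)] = -3*u^2*sin(u) - 6*u*sin(u) + 6*u*cos(u) - 3*sin(u) + 6*cos(u)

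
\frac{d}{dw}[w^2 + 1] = 2*w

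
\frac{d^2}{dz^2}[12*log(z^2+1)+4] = (24 - 24*z^2)/(z^4 + 2*z^2 + 1)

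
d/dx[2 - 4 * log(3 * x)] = -4/x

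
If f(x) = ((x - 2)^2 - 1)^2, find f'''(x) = 24*x - 48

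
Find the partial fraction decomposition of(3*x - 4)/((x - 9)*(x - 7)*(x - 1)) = -1/(48*(x - 1)) - 17/(12*(x - 7)) + 23/(16*(x - 9))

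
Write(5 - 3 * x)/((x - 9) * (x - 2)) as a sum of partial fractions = 1/(7*(x - 2)) - 22/(7*(x - 9))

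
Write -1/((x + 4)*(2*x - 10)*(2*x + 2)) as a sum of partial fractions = -1/(108*(x + 4)) + 1/(72*(x + 1)) - 1/(216*(x - 5))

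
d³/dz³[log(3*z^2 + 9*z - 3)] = (4*z^3 + 18*z^2 + 66*z + 72)/(z^6 + 9*z^5 + 24*z^4 + 9*z^3 - 24*z^2 + 9*z - 1)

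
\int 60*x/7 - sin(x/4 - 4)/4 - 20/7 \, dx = 10*x*(3*x - 2)/7 + cos(x/4 - 4) + C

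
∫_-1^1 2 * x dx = 0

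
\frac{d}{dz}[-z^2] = -2*z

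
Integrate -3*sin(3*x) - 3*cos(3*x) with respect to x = sqrt(2)*cos(3*x + pi/4) + C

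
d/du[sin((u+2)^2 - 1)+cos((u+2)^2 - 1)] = -2*u*sin(u^2 + 4*u + 3) + 2*u*cos(u^2 + 4*u + 3) - 4*sin(u^2 + 4*u + 3) + 4*cos(u^2 + 4*u + 3)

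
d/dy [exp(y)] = exp(y)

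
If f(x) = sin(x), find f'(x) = cos(x)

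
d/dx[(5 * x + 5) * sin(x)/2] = 5*x*cos(x)/2 + 5*sin(x)/2 + 5*cos(x)/2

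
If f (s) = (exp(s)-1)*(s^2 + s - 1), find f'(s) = s^2*exp(s) + 3*s*exp(s) - 2*s - 1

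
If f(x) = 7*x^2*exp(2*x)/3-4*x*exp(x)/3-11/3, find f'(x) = 14*x^2*exp(2*x)/3 + 14*x*exp(2*x)/3 - 4*x*exp(x)/3 - 4*exp(x)/3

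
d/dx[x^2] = 2*x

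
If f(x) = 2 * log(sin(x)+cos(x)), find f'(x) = 2/tan(x + pi/4)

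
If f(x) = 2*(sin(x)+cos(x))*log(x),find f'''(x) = 2*sqrt(2)*(-x^3*log(x)*cos(x + pi/4) - 3*x^2*sin(x + pi/4) - 3*x*cos(x + pi/4) + 2*sin(x + pi/4))/x^3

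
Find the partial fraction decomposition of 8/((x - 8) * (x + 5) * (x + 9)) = 2/(17*(x + 9)) - 2/(13*(x + 5)) + 8/(221*(x - 8))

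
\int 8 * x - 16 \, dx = 4*x^2 - 16*x + C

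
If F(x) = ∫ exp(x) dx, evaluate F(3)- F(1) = -E + exp(3)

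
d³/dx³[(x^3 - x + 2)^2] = 120*x^3 - 48*x + 24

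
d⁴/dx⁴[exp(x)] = exp(x)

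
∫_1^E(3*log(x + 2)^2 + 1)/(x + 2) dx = -log(3)^3 - log(3) + log(2 + E) + log(2 + E)^3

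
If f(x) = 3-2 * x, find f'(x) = -2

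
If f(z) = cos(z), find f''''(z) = cos(z)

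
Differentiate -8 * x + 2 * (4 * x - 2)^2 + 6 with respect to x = 64*x - 40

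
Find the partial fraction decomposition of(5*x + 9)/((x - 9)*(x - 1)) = -7/(4*(x - 1)) + 27/(4*(x - 9))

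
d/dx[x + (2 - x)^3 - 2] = -3*x^2 + 12*x - 11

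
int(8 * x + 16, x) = 4*x^2 + 16*x + C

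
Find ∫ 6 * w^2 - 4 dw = 2*w^3 - 4*w + C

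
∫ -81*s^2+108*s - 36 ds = -27*s^3 + 54*s^2 - 36*s + C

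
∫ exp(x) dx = exp(x) + C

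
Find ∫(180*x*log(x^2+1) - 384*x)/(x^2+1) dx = 3*(15*log(x^2 + 1) - 64)*log(x^2 + 1) + C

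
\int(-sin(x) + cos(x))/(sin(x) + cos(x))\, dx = log(sin(x + pi/4)) + C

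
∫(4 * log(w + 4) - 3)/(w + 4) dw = (2*log(w + 4) - 3)*log(w + 4) + C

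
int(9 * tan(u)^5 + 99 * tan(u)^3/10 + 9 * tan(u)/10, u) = 9*tan(u)^4/4 + 9*tan(u)^2/20 + C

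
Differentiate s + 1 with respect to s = 1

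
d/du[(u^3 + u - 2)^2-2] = 6*u^5 + 8*u^3 - 12*u^2 + 2*u - 4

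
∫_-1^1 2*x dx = 0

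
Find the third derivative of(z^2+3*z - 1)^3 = 120*z^3 + 540*z^2 + 576*z + 54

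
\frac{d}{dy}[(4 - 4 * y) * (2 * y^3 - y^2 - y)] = -32*y^3 + 36*y^2 - 4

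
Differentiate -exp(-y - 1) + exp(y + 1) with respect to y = (exp(2*y + 2) + 1)*exp(-y - 1)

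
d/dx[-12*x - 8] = -12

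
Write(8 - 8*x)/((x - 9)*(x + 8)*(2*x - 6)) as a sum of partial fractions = 36/(187*(x + 8)) + 4/(33*(x - 3)) - 16/(51*(x - 9))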